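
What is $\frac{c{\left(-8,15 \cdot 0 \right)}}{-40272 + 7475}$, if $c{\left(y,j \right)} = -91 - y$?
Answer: $\frac{83}{32797} \approx 0.0025307$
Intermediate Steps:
$\frac{c{\left(-8,15 \cdot 0 \right)}}{-40272 + 7475} = \frac{-91 - -8}{-40272 + 7475} = \frac{-91 + 8}{-32797} = \left(-83\right) \left(- \frac{1}{32797}\right) = \frac{83}{32797}$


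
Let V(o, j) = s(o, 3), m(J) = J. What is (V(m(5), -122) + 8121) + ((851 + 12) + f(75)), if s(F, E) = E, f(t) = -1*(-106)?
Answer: 9093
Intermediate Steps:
f(t) = 106
V(o, j) = 3
(V(m(5), -122) + 8121) + ((851 + 12) + f(75)) = (3 + 8121) + ((851 + 12) + 106) = 8124 + (863 + 106) = 8124 + 969 = 9093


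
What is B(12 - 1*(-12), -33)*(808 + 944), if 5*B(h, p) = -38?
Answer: -66576/5 ≈ -13315.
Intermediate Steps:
B(h, p) = -38/5 (B(h, p) = (⅕)*(-38) = -38/5)
B(12 - 1*(-12), -33)*(808 + 944) = -38*(808 + 944)/5 = -38/5*1752 = -66576/5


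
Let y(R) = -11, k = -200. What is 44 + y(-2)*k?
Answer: 2244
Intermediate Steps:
44 + y(-2)*k = 44 - 11*(-200) = 44 + 2200 = 2244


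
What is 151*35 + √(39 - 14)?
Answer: 5290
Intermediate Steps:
151*35 + √(39 - 14) = 5285 + √25 = 5285 + 5 = 5290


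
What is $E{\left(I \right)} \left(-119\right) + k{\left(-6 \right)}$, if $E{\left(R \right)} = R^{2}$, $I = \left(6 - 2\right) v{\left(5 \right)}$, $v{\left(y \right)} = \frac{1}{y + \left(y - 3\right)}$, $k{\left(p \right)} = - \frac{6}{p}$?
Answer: $- \frac{265}{7} \approx -37.857$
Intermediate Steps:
$v{\left(y \right)} = \frac{1}{-3 + 2 y}$ ($v{\left(y \right)} = \frac{1}{y + \left(-3 + y\right)} = \frac{1}{-3 + 2 y}$)
$I = \frac{4}{7}$ ($I = \frac{6 - 2}{-3 + 2 \cdot 5} = \frac{4}{-3 + 10} = \frac{4}{7} \approx 0.57143$)
$E{\left(I \right)} \left(-119\right) + k{\left(-6 \right)} = \left(\frac{4}{7}\right)^{2} \left(-119\right) - \frac{6}{-6} = \frac{16}{49} \left(-119\right) - -1 = - \frac{272}{7} + 1 = - \frac{265}{7}$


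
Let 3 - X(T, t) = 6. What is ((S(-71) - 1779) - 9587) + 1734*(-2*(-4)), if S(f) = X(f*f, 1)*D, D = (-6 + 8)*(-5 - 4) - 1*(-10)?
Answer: 2530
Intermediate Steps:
X(T, t) = -3 (X(T, t) = 3 - 1*6 = 3 - 6 = -3)
D = -8 (D = 2*(-9) + 10 = -18 + 10 = -8)
S(f) = 24 (S(f) = -3*(-8) = 24)
((S(-71) - 1779) - 9587) + 1734*(-2*(-4)) = ((24 - 1779) - 9587) + 1734*(-2*(-4)) = (-1755 - 9587) + 1734*8 = -11342 + 13872 = 2530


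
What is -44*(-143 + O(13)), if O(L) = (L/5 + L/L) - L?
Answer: 33528/5 ≈ 6705.6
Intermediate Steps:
O(L) = 1 - 4*L/5 (O(L) = (L*(1/5) + 1) - L = (L/5 + 1) - L = (1 + L/5) - L = 1 - 4*L/5)
-44*(-143 + O(13)) = -44*(-143 + (1 - 4/5*13)) = -44*(-143 + (1 - 52/5)) = -44*(-143 - 47/5) = -44*(-762/5) = 33528/5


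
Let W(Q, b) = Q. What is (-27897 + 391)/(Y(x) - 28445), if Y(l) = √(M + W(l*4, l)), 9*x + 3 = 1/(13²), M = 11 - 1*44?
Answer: 595021413285/615334284121 + 536367*I*√52217/615334284121 ≈ 0.96699 + 0.00019919*I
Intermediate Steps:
M = -33 (M = 11 - 44 = -33)
x = -506/1521 (x = -⅓ + 1/(9*(13²)) = -⅓ + (⅑)/169 = -⅓ + (⅑)*(1/169) = -⅓ + 1/1521 = -506/1521 ≈ -0.33268)
Y(l) = √(-33 + 4*l) (Y(l) = √(-33 + l*4) = √(-33 + 4*l))
(-27897 + 391)/(Y(x) - 28445) = (-27897 + 391)/(√(-33 + 4*(-506/1521)) - 28445) = -27506/(√(-33 - 2024/1521) - 28445) = -27506/(√(-52217/1521) - 28445) = -27506/(I*√52217/39 - 28445) = -27506/(-28445 + I*√52217/39)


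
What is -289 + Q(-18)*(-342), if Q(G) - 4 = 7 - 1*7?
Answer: -1657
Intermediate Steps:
Q(G) = 4 (Q(G) = 4 + (7 - 1*7) = 4 + (7 - 7) = 4 + 0 = 4)
-289 + Q(-18)*(-342) = -289 + 4*(-342) = -289 - 1368 = -1657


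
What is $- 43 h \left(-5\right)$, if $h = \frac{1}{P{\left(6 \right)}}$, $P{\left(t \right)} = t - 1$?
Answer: $43$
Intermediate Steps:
$P{\left(t \right)} = -1 + t$ ($P{\left(t \right)} = t - 1 = -1 + t$)
$h = \frac{1}{5}$ ($h = \frac{1}{-1 + 6} = \frac{1}{5} \approx 0.2$)
$- 43 h \left(-5\right) = \left(-43\right) \frac{1}{5} \left(-5\right) = \left(- \frac{43}{5}\right) \left(-5\right) = 43$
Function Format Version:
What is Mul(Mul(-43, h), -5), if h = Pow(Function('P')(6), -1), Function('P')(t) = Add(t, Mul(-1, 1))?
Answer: 43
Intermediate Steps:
Function('P')(t) = Add(-1, t) (Function('P')(t) = Add(t, -1) = Add(-1, t))
h = Rational(1, 5) (h = Pow(Add(-1, 6), -1) = Pow(5, -1) = Rational(1, 5) ≈ 0.20000)
Mul(Mul(-43, h), -5) = Mul(Mul(-43, Rational(1, 5)), -5) = Mul(Rational(-43, 5), -5) = 43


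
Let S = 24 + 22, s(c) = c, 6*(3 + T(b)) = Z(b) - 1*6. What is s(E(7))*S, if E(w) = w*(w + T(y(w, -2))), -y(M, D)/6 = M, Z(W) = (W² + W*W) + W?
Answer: 188048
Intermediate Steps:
Z(W) = W + 2*W² (Z(W) = (W² + W²) + W = 2*W² + W = W + 2*W²)
y(M, D) = -6*M
T(b) = -4 + b*(1 + 2*b)/6 (T(b) = -3 + (b*(1 + 2*b) - 1*6)/6 = -3 + (b*(1 + 2*b) - 6)/6 = -3 + (-6 + b*(1 + 2*b))/6 = -3 + (-1 + b*(1 + 2*b)/6) = -4 + b*(1 + 2*b)/6)
E(w) = w*(-4 + w - w*(1 - 12*w)) (E(w) = w*(w + (-4 + (-6*w)*(1 + 2*(-6*w))/6)) = w*(w + (-4 + (-6*w)*(1 - 12*w)/6)) = w*(w + (-4 - w*(1 - 12*w))) = w*(-4 + w - w*(1 - 12*w)))
S = 46
s(E(7))*S = (-4*7 + 12*7³)*46 = (-28 + 12*343)*46 = (-28 + 4116)*46 = 4088*46 = 188048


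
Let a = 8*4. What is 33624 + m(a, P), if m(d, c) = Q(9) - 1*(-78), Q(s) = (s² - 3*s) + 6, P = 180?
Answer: 33762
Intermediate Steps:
Q(s) = 6 + s² - 3*s
a = 32
m(d, c) = 138 (m(d, c) = (6 + 9² - 3*9) - 1*(-78) = (6 + 81 - 27) + 78 = 60 + 78 = 138)
33624 + m(a, P) = 33624 + 138 = 33762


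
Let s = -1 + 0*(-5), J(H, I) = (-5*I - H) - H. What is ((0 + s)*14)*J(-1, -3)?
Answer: -238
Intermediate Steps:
J(H, I) = -5*I - 2*H (J(H, I) = (-H - 5*I) - H = -5*I - 2*H)
s = -1 (s = -1 + 0 = -1)
((0 + s)*14)*J(-1, -3) = ((0 - 1)*14)*(-5*(-3) - 2*(-1)) = (-1*14)*(15 + 2) = -14*17 = -238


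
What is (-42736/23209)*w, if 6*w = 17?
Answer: -363256/69627 ≈ -5.2172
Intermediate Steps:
w = 17/6 (w = (1/6)*17 = 17/6 ≈ 2.8333)
(-42736/23209)*w = -42736/23209*(17/6) = -42736*1/23209*(17/6) = -42736/23209*17/6 = -363256/69627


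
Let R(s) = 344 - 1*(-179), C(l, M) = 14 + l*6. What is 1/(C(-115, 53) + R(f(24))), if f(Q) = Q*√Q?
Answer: -1/153 ≈ -0.0065359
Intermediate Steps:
f(Q) = Q^(3/2)
C(l, M) = 14 + 6*l
R(s) = 523 (R(s) = 344 + 179 = 523)
1/(C(-115, 53) + R(f(24))) = 1/((14 + 6*(-115)) + 523) = 1/((14 - 690) + 523) = 1/(-676 + 523) = 1/(-153) = -1/153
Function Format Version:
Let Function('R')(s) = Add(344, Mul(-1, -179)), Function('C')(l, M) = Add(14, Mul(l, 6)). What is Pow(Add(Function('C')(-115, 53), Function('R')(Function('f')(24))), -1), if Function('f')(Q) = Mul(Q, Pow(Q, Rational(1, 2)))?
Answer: Rational(-1, 153) ≈ -0.0065359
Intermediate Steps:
Function('f')(Q) = Pow(Q, Rational(3, 2))
Function('C')(l, M) = Add(14, Mul(6, l))
Function('R')(s) = 523 (Function('R')(s) = Add(344, 179) = 523)
Pow(Add(Function('C')(-115, 53), Function('R')(Function('f')(24))), -1) = Pow(Add(Add(14, Mul(6, -115)), 523), -1) = Pow(Add(Add(14, -690), 523), -1) = Pow(Add(-676, 523), -1) = Pow(-153, -1) = Rational(-1, 153)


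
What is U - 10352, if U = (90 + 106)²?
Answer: 28064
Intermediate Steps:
U = 38416 (U = 196² = 38416)
U - 10352 = 38416 - 10352 = 28064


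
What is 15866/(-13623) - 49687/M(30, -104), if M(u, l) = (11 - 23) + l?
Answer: 675045545/1580268 ≈ 427.17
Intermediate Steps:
M(u, l) = -12 + l
15866/(-13623) - 49687/M(30, -104) = 15866/(-13623) - 49687/(-12 - 104) = 15866*(-1/13623) - 49687/(-116) = -15866/13623 - 49687*(-1/116) = -15866/13623 + 49687/116 = 675045545/1580268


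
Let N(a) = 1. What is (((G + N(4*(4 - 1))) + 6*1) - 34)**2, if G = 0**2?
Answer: 729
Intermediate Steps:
G = 0
(((G + N(4*(4 - 1))) + 6*1) - 34)**2 = (((0 + 1) + 6*1) - 34)**2 = ((1 + 6) - 34)**2 = (7 - 34)**2 = (-27)**2 = 729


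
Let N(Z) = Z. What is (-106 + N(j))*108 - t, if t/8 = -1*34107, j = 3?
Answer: 261732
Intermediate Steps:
t = -272856 (t = 8*(-1*34107) = 8*(-34107) = -272856)
(-106 + N(j))*108 - t = (-106 + 3)*108 - 1*(-272856) = -103*108 + 272856 = -11124 + 272856 = 261732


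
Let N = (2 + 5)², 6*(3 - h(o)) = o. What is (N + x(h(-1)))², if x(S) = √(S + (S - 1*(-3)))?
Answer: 7231/3 + 196*√21/3 ≈ 2709.7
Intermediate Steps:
h(o) = 3 - o/6
x(S) = √(3 + 2*S) (x(S) = √(S + (S + 3)) = √(S + (3 + S)) = √(3 + 2*S))
N = 49 (N = 7² = 49)
(N + x(h(-1)))² = (49 + √(3 + 2*(3 - ⅙*(-1))))² = (49 + √(3 + 2*(3 + ⅙)))² = (49 + √(3 + 2*(19/6)))² = (49 + √(3 + 19/3))² = (49 + √(28/3))² = (49 + 2*√21/3)²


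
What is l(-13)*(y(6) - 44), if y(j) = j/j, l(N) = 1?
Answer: -43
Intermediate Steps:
y(j) = 1
l(-13)*(y(6) - 44) = 1*(1 - 44) = 1*(-43) = -43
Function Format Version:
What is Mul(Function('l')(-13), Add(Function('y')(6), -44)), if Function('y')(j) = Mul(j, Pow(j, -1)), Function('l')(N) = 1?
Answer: -43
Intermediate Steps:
Function('y')(j) = 1
Mul(Function('l')(-13), Add(Function('y')(6), -44)) = Mul(1, Add(1, -44)) = Mul(1, -43) = -43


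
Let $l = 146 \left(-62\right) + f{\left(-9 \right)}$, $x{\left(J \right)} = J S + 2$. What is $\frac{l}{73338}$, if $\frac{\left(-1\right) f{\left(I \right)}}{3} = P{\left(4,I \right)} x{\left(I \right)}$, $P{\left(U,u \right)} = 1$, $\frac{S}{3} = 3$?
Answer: $- \frac{8815}{73338} \approx -0.1202$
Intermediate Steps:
$S = 9$ ($S = 3 \cdot 3 = 9$)
$x{\left(J \right)} = 2 + 9 J$ ($x{\left(J \right)} = J 9 + 2 = 9 J + 2 = 2 + 9 J$)
$f{\left(I \right)} = -6 - 27 I$ ($f{\left(I \right)} = - 3 \cdot 1 \left(2 + 9 I\right) = - 3 \left(2 + 9 I\right) = -6 - 27 I$)
$l = -8815$ ($l = 146 \left(-62\right) - -237 = -9052 + \left(-6 + 243\right) = -9052 + 237 = -8815$)
$\frac{l}{73338} = - \frac{8815}{73338}$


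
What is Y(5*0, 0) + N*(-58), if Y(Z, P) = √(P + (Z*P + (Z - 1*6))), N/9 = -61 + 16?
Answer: 23490 + I*√6 ≈ 23490.0 + 2.4495*I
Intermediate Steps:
N = -405 (N = 9*(-61 + 16) = 9*(-45) = -405)
Y(Z, P) = √(-6 + P + Z + P*Z) (Y(Z, P) = √(P + (P*Z + (Z - 6))) = √(P + (P*Z + (-6 + Z))) = √(P + (-6 + Z + P*Z)) = √(-6 + P + Z + P*Z))
Y(5*0, 0) + N*(-58) = √(-6 + 0 + 5*0 + 0*(5*0)) - 405*(-58) = √(-6 + 0 + 0 + 0*0) + 23490 = √(-6 + 0 + 0 + 0) + 23490 = √(-6) + 23490 = I*√6 + 23490 = 23490 + I*√6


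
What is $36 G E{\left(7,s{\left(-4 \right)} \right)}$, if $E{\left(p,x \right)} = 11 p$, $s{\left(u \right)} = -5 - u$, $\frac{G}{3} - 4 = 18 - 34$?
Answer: $-99792$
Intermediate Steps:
$G = -36$ ($G = 12 + 3 \left(18 - 34\right) = 12 + 3 \left(-16\right) = 12 - 48 = -36$)
$36 G E{\left(7,s{\left(-4 \right)} \right)} = 36 \left(-36\right) 11 \cdot 7 = \left(-1296\right) 77 = -99792$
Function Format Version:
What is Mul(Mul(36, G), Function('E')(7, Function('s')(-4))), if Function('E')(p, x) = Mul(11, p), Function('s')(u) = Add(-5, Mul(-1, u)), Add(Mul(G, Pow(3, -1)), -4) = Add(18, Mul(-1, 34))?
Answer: -99792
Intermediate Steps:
G = -36 (G = Add(12, Mul(3, Add(18, Mul(-1, 34)))) = Add(12, Mul(3, Add(18, -34))) = Add(12, Mul(3, -16)) = Add(12, -48) = -36)
Mul(Mul(36, G), Function('E')(7, Function('s')(-4))) = Mul(Mul(36, -36), Mul(11, 7)) = Mul(-1296, 77) = -99792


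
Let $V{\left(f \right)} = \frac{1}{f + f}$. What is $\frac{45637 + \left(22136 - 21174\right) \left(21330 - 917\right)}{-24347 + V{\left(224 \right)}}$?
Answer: $- \frac{8817958464}{10907455} \approx -808.43$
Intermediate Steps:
$V{\left(f \right)} = \frac{1}{2 f}$
$\frac{45637 + \left(22136 - 21174\right) \left(21330 - 917\right)}{-24347 + V{\left(224 \right)}} = \frac{45637 + \left(22136 - 21174\right) \left(21330 - 917\right)}{-24347 + \frac{1}{2 \cdot 224}} = \frac{45637 + 962 \cdot 20413}{-24347 + \frac{1}{2} \cdot \frac{1}{224}} = \frac{45637 + 19637306}{-24347 + \frac{1}{448}} = \frac{19682943}{- \frac{10907455}{448}} = 19682943 \left(- \frac{448}{10907455}\right) = - \frac{8817958464}{10907455}$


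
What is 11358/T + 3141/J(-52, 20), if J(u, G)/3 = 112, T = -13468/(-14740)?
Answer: 670171287/53872 ≈ 12440.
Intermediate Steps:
T = 3367/3685 (T = -13468*(-1/14740) = 3367/3685 ≈ 0.91370)
J(u, G) = 336 (J(u, G) = 3*112 = 336)
11358/T + 3141/J(-52, 20) = 11358/(3367/3685) + 3141/336 = 11358*(3685/3367) + 3141*(1/336) = 41854230/3367 + 1047/112 = 670171287/53872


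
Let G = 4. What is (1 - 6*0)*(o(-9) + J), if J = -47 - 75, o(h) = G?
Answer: -118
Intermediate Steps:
o(h) = 4
J = -122
(1 - 6*0)*(o(-9) + J) = (1 - 6*0)*(4 - 122) = (1 + 0)*(-118) = 1*(-118) = -118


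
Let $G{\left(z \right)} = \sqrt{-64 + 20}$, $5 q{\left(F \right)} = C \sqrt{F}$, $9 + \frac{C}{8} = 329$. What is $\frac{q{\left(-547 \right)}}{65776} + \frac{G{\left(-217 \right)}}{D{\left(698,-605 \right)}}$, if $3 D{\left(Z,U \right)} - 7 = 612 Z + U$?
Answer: $\frac{i \left(12333 \sqrt{11} + 6825248 \sqrt{547}\right)}{876831079} \approx 0.1821 i$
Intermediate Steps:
$C = 2560$ ($C = -72 + 8 \cdot 329 = -72 + 2632 = 2560$)
$q{\left(F \right)} = 512 \sqrt{F}$ ($q{\left(F \right)} = \frac{2560 \sqrt{F}}{5} = 512 \sqrt{F}$)
$D{\left(Z,U \right)} = \frac{7}{3} + 204 Z + \frac{U}{3}$ ($D{\left(Z,U \right)} = \frac{7}{3} + \frac{612 Z + U}{3} = \frac{7}{3} + \frac{U + 612 Z}{3} = \frac{7}{3} + \left(204 Z + \frac{U}{3}\right) = \frac{7}{3} + 204 Z + \frac{U}{3}$)
$G{\left(z \right)} = 2 i \sqrt{11}$ ($G{\left(z \right)} = \sqrt{-44} = 2 i \sqrt{11}$)
$\frac{q{\left(-547 \right)}}{65776} + \frac{G{\left(-217 \right)}}{D{\left(698,-605 \right)}} = \frac{512 \sqrt{-547}}{65776} + \frac{2 i \sqrt{11}}{\frac{7}{3} + 204 \cdot 698 + \frac{1}{3} \left(-605\right)} = 512 i \sqrt{547} \cdot \frac{1}{65776} + \frac{2 i \sqrt{11}}{\frac{7}{3} + 142392 - \frac{605}{3}} = 512 i \sqrt{547} \cdot \frac{1}{65776} + \frac{2 i \sqrt{11}}{\frac{426578}{3}} = \frac{32 i \sqrt{547}}{4111} + 2 i \sqrt{11} \cdot \frac{3}{426578} = \frac{32 i \sqrt{547}}{4111} + \frac{3 i \sqrt{11}}{213289} = \frac{3 i \sqrt{11}}{213289} + \frac{32 i \sqrt{547}}{4111}$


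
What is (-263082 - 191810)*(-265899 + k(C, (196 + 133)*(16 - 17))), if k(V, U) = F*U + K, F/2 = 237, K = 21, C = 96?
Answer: 191884363008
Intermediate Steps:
F = 474 (F = 2*237 = 474)
k(V, U) = 21 + 474*U (k(V, U) = 474*U + 21 = 21 + 474*U)
(-263082 - 191810)*(-265899 + k(C, (196 + 133)*(16 - 17))) = (-263082 - 191810)*(-265899 + (21 + 474*((196 + 133)*(16 - 17)))) = -454892*(-265899 + (21 + 474*(329*(-1)))) = -454892*(-265899 + (21 + 474*(-329))) = -454892*(-265899 + (21 - 155946)) = -454892*(-265899 - 155925) = -454892*(-421824) = 191884363008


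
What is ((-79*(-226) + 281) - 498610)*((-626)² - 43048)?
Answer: -167603133300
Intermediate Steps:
((-79*(-226) + 281) - 498610)*((-626)² - 43048) = ((17854 + 281) - 498610)*(391876 - 43048) = (18135 - 498610)*348828 = -480475*348828 = -167603133300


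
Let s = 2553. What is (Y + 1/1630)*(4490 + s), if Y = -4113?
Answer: -47217603127/1630 ≈ -2.8968e+7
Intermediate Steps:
(Y + 1/1630)*(4490 + s) = (-4113 + 1/1630)*(4490 + 2553) = (-4113 + 1/1630)*7043 = -6704189/1630*7043 = -47217603127/1630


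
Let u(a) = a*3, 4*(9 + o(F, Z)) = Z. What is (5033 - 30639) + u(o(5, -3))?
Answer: -102541/4 ≈ -25635.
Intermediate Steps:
o(F, Z) = -9 + Z/4
u(a) = 3*a
(5033 - 30639) + u(o(5, -3)) = (5033 - 30639) + 3*(-9 + (¼)*(-3)) = -25606 + 3*(-9 - ¾) = -25606 + 3*(-39/4) = -25606 - 117/4 = -102541/4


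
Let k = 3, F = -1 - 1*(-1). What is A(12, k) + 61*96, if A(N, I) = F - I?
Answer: 5853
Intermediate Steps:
F = 0 (F = -1 + 1 = 0)
A(N, I) = -I (A(N, I) = 0 - I = -I)
A(12, k) + 61*96 = -1*3 + 61*96 = -3 + 5856 = 5853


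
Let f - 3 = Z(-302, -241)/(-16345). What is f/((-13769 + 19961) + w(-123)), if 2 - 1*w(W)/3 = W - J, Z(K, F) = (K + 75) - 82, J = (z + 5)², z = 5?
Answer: 16448/37413705 ≈ 0.00043962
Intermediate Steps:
J = 100 (J = (5 + 5)² = 10² = 100)
Z(K, F) = -7 + K (Z(K, F) = (75 + K) - 82 = -7 + K)
f = 49344/16345 (f = 3 + (-7 - 302)/(-16345) = 3 - 309*(-1/16345) = 3 + 309/16345 = 49344/16345 ≈ 3.0189)
w(W) = 306 - 3*W (w(W) = 6 - 3*(W - 1*100) = 6 - 3*(W - 100) = 6 - 3*(-100 + W) = 6 + (300 - 3*W) = 306 - 3*W)
f/((-13769 + 19961) + w(-123)) = 49344/(16345*((-13769 + 19961) + (306 - 3*(-123)))) = 49344/(16345*(6192 + (306 + 369))) = 49344/(16345*(6192 + 675)) = (49344/16345)/6867 = (49344/16345)*(1/6867) = 16448/37413705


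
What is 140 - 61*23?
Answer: -1263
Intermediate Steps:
140 - 61*23 = 140 - 1403 = -1263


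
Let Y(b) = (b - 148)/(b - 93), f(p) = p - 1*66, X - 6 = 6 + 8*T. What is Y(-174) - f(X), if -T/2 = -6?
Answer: -10892/267 ≈ -40.794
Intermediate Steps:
T = 12 (T = -2*(-6) = 12)
X = 108 (X = 6 + (6 + 8*12) = 6 + (6 + 96) = 6 + 102 = 108)
f(p) = -66 + p (f(p) = p - 66 = -66 + p)
Y(b) = (-148 + b)/(-93 + b)
Y(-174) - f(X) = (-148 - 174)/(-93 - 174) - (-66 + 108) = -322/(-267) - 1*42 = -1/267*(-322) - 42 = 322/267 - 42 = -10892/267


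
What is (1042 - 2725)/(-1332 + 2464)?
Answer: -1683/1132 ≈ -1.4867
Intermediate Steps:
(1042 - 2725)/(-1332 + 2464) = -1683/1132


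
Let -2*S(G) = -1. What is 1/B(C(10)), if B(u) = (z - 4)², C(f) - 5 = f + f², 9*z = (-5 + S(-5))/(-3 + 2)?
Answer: 4/49 ≈ 0.081633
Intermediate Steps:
S(G) = ½ (S(G) = -½*(-1) = ½)
z = ½ (z = ((-5 + ½)/(-3 + 2))/9 = (-9/2/(-1))/9 = (-9/2*(-1))/9 = (⅑)*(9/2) = ½ ≈ 0.50000)
C(f) = 5 + f + f² (C(f) = 5 + (f + f²) = 5 + f + f²)
B(u) = 49/4 (B(u) = (½ - 4)² = (-7/2)² = 49/4)
1/B(C(10)) = 1/(49/4) = 4/49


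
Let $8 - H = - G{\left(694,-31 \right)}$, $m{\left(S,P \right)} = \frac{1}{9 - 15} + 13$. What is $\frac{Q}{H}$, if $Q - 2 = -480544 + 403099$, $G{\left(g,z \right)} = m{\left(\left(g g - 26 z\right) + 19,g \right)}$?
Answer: $- \frac{464658}{125} \approx -3717.3$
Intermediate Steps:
$m{\left(S,P \right)} = \frac{77}{6}$ ($m{\left(S,P \right)} = \frac{1}{-6} + 13 = - \frac{1}{6} + 13 = \frac{77}{6}$)
$G{\left(g,z \right)} = \frac{77}{6}$
$H = \frac{125}{6}$ ($H = 8 - \left(-1\right) \frac{77}{6} = 8 - - \frac{77}{6} = 8 + \frac{77}{6} = \frac{125}{6} \approx 20.833$)
$Q = -77443$ ($Q = 2 + \left(-480544 + 403099\right) = 2 - 77445 = -77443$)
$\frac{Q}{H} = - \frac{77443}{\frac{125}{6}} = \left(-77443\right) \frac{6}{125} = - \frac{464658}{125}$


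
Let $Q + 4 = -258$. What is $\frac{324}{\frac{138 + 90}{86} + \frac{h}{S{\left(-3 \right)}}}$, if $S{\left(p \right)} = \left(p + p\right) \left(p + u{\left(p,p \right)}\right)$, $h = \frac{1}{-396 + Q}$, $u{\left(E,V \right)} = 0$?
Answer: $\frac{165010608}{1350173} \approx 122.21$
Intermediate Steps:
$Q = -262$ ($Q = -4 - 258 = -262$)
$h = - \frac{1}{658}$ ($h = \frac{1}{-396 - 262} = \frac{1}{-658} = - \frac{1}{658} \approx -0.0015198$)
$S{\left(p \right)} = 2 p^{2}$ ($S{\left(p \right)} = \left(p + p\right) \left(p + 0\right) = 2 p p = 2 p^{2}$)
$\frac{324}{\frac{138 + 90}{86} + \frac{h}{S{\left(-3 \right)}}} = \frac{324}{\frac{138 + 90}{86} - \frac{1}{658 \cdot 2 \left(-3\right)^{2}}} = \frac{324}{228 \cdot \frac{1}{86} - \frac{1}{658 \cdot 2 \cdot 9}} = \frac{324}{\frac{114}{43} - \frac{1}{658 \cdot 18}} = \frac{324}{\frac{114}{43} - \frac{1}{11844}} = \frac{324}{\frac{1350173}{509292}} = 324 \cdot \frac{509292}{1350173} = \frac{165010608}{1350173}$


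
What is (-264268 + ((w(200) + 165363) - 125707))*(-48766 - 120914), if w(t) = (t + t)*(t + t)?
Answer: 10963364160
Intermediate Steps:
w(t) = 4*t² (w(t) = (2*t)*(2*t) = 4*t²)
(-264268 + ((w(200) + 165363) - 125707))*(-48766 - 120914) = (-264268 + ((4*200² + 165363) - 125707))*(-48766 - 120914) = (-264268 + ((4*40000 + 165363) - 125707))*(-169680) = (-264268 + ((160000 + 165363) - 125707))*(-169680) = (-264268 + (325363 - 125707))*(-169680) = (-264268 + 199656)*(-169680) = -64612*(-169680) = 10963364160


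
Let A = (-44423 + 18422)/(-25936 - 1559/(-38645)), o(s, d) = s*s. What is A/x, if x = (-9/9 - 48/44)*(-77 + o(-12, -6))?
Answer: -409366485/57205068263 ≈ -0.0071561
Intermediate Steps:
o(s, d) = s**2
A = 37215135/37122043 (A = -26001/(-25936 - 1559*(-1/38645)) = -26001/(-25936 + 1559/38645) = -26001/(-1002295161/38645) = -26001*(-38645/1002295161) = 37215135/37122043 ≈ 1.0025)
x = -1541/11 (x = (-9/9 - 48/44)*(-77 + (-12)**2) = (-9*1/9 - 48*1/44)*(-77 + 144) = (-1 - 12/11)*67 = -23/11*67 = -1541/11 ≈ -140.09)
A/x = 37215135/(37122043*(-1541/11)) = (37215135/37122043)*(-11/1541) = -409366485/57205068263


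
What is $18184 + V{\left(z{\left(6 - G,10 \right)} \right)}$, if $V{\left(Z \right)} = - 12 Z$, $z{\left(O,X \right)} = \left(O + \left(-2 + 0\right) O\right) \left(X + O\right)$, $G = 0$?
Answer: $19336$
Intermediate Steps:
$z{\left(O,X \right)} = - O \left(O + X\right)$ ($z{\left(O,X \right)} = \left(O - 2 O\right) \left(O + X\right) = - O \left(O + X\right)$)
$18184 + V{\left(z{\left(6 - G,10 \right)} \right)} = 18184 - 12 \left(- \left(6 - 0\right) \left(\left(6 - 0\right) + 10\right)\right) = 18184 - 12 \left(- \left(6 + 0\right) \left(\left(6 + 0\right) + 10\right)\right) = 18184 - 12 \left(\left(-1\right) 6 \left(6 + 10\right)\right) = 18184 - 12 \left(\left(-1\right) 6 \cdot 16\right) = 18184 - -1152 = 18184 + 1152 = 19336$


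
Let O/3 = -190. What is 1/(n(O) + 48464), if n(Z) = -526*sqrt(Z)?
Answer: 6058/313308077 + 263*I*sqrt(570)/1253232308 ≈ 1.9336e-5 + 5.0103e-6*I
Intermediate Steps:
O = -570 (O = 3*(-190) = -570)
1/(n(O) + 48464) = 1/(-526*I*sqrt(570) + 48464) = 1/(48464 - 526*I*sqrt(570))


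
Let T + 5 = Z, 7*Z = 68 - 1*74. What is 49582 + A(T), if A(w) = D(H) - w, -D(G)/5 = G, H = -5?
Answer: 347290/7 ≈ 49613.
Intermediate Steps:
Z = -6/7 (Z = (68 - 1*74)/7 = (68 - 74)/7 = (1/7)*(-6) = -6/7 ≈ -0.85714)
D(G) = -5*G
T = -41/7 (T = -5 - 6/7 = -41/7 ≈ -5.8571)
A(w) = 25 - w (A(w) = -5*(-5) - w = 25 - w)
49582 + A(T) = 49582 + (25 - 1*(-41/7)) = 49582 + (25 + 41/7) = 49582 + 216/7 = 347290/7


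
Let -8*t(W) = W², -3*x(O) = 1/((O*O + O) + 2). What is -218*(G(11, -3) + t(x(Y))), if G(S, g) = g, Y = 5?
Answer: 24109165/36864 ≈ 654.00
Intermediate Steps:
x(O) = -1/(3*(2 + O + O²)) (x(O) = -1/(3*((O*O + O) + 2)) = -1/(3*((O² + O) + 2)) = -1/(3*((O + O²) + 2)) = -1/(3*(2 + O + O²)))
t(W) = -W²/8
-218*(G(11, -3) + t(x(Y))) = -218*(-3 - 1/(8*(6 + 3*5 + 3*5²)²)) = -218*(-3 - 1/(8*(6 + 15 + 3*25)²)) = -218*(-3 - 1/(8*(6 + 15 + 75)²)) = -218*(-3 - (-1/96)²/8) = -218*(-3 - ⅛*1/9216) = -218*(-3 - 1/73728) = -218*(-221185/73728) = 24109165/36864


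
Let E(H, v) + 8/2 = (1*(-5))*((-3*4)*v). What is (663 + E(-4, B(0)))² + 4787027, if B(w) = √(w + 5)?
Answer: 5239308 + 79080*√5 ≈ 5.4161e+6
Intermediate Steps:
B(w) = √(5 + w)
E(H, v) = -4 + 60*v (E(H, v) = -4 + (1*(-5))*((-3*4)*v) = -4 - (-60)*v = -4 + 60*v)
(663 + E(-4, B(0)))² + 4787027 = (663 + (-4 + 60*√(5 + 0)))² + 4787027 = (663 + (-4 + 60*√5))² + 4787027 = (659 + 60*√5)² + 4787027 = 4787027 + (659 + 60*√5)²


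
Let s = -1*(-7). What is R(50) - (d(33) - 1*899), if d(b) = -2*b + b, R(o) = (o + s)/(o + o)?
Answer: 93257/100 ≈ 932.57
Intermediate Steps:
s = 7
R(o) = (7 + o)/(2*o) (R(o) = (o + 7)/(o + o) = (7 + o)/((2*o)) = (7 + o)*(1/(2*o)) = (7 + o)/(2*o))
d(b) = -b
R(50) - (d(33) - 1*899) = (½)*(7 + 50)/50 - (-1*33 - 1*899) = (½)*(1/50)*57 - (-33 - 899) = 57/100 - 1*(-932) = 57/100 + 932 = 93257/100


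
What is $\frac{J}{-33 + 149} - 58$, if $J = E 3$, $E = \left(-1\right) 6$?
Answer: $- \frac{3373}{58} \approx -58.155$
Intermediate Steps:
$E = -6$
$J = -18$ ($J = \left(-6\right) 3 = -18$)
$\frac{J}{-33 + 149} - 58 = - \frac{18}{-33 + 149} - 58 = - \frac{18}{116} - 58 = \left(-18\right) \frac{1}{116} - 58 = - \frac{9}{58} - 58 = - \frac{3373}{58}$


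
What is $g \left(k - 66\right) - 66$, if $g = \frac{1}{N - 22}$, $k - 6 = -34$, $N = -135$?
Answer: $- \frac{10268}{157} \approx -65.401$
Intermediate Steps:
$k = -28$ ($k = 6 - 34 = -28$)
$g = - \frac{1}{157}$ ($g = \frac{1}{-135 - 22} = \frac{1}{-157} = - \frac{1}{157} \approx -0.0063694$)
$g \left(k - 66\right) - 66 = - \frac{-28 - 66}{157} - 66 = \left(- \frac{1}{157}\right) \left(-94\right) - 66 = \frac{94}{157} - 66 = - \frac{10268}{157}$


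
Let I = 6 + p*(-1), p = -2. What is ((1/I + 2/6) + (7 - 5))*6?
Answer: 59/4 ≈ 14.750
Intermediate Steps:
I = 8 (I = 6 - 2*(-1) = 6 + 2 = 8)
((1/I + 2/6) + (7 - 5))*6 = ((1/8 + 2/6) + (7 - 5))*6 = ((1*(⅛) + 2*(⅙)) + 2)*6 = ((⅛ + ⅓) + 2)*6 = (11/24 + 2)*6 = (59/24)*6 = 59/4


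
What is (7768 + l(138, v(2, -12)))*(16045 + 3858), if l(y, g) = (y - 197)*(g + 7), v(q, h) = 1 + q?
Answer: 142863734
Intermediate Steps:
l(y, g) = (-197 + y)*(7 + g)
(7768 + l(138, v(2, -12)))*(16045 + 3858) = (7768 + (-1379 - 197*(1 + 2) + 7*138 + (1 + 2)*138))*(16045 + 3858) = (7768 + (-1379 - 197*3 + 966 + 3*138))*19903 = (7768 + (-1379 - 591 + 966 + 414))*19903 = (7768 - 590)*19903 = 7178*19903 = 142863734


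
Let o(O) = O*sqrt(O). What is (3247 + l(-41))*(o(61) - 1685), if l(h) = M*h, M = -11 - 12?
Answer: -7060150 + 255590*sqrt(61) ≈ -5.0639e+6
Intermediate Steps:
M = -23
l(h) = -23*h
o(O) = O**(3/2)
(3247 + l(-41))*(o(61) - 1685) = (3247 - 23*(-41))*(61**(3/2) - 1685) = (3247 + 943)*(61*sqrt(61) - 1685) = 4190*(-1685 + 61*sqrt(61)) = -7060150 + 255590*sqrt(61)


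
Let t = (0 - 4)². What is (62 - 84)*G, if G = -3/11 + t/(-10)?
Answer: 206/5 ≈ 41.200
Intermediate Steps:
t = 16 (t = (-4)² = 16)
G = -103/55 (G = -3/11 + 16/(-10) = -3*1/11 + 16*(-⅒) = -3/11 - 8/5 = -103/55 ≈ -1.8727)
(62 - 84)*G = (62 - 84)*(-103/55) = -22*(-103/55) = 206/5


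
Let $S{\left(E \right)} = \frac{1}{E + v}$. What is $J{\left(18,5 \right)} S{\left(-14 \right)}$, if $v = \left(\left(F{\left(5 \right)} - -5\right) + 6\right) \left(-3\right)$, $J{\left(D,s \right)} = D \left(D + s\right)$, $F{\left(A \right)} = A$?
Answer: $- \frac{207}{31} \approx -6.6774$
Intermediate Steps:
$v = -48$ ($v = \left(\left(5 - -5\right) + 6\right) \left(-3\right) = \left(\left(5 + 5\right) + 6\right) \left(-3\right) = \left(10 + 6\right) \left(-3\right) = 16 \left(-3\right) = -48$)
$S{\left(E \right)} = \frac{1}{-48 + E}$ ($S{\left(E \right)} = \frac{1}{E - 48} = \frac{1}{-48 + E}$)
$J{\left(18,5 \right)} S{\left(-14 \right)} = \frac{18 \left(18 + 5\right)}{-48 - 14} = \frac{18 \cdot 23}{-62} = 414 \left(- \frac{1}{62}\right) = - \frac{207}{31}$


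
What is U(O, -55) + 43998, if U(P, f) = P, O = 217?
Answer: 44215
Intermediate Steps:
U(O, -55) + 43998 = 217 + 43998 = 44215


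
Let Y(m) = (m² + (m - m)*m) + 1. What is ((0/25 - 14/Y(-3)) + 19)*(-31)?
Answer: -2728/5 ≈ -545.60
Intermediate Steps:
Y(m) = 1 + m² (Y(m) = (m² + 0*m) + 1 = (m² + 0) + 1 = m² + 1 = 1 + m²)
((0/25 - 14/Y(-3)) + 19)*(-31) = ((0/25 - 14/(1 + (-3)²)) + 19)*(-31) = ((0*(1/25) - 14/(1 + 9)) + 19)*(-31) = ((0 - 14/10) + 19)*(-31) = ((0 - 14*⅒) + 19)*(-31) = ((0 - 7/5) + 19)*(-31) = (-7/5 + 19)*(-31) = (88/5)*(-31) = -2728/5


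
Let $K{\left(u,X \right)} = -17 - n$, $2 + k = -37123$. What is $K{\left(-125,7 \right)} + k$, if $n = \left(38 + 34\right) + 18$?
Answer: $-37232$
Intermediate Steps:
$k = -37125$ ($k = -2 - 37123 = -37125$)
$n = 90$ ($n = 72 + 18 = 90$)
$K{\left(u,X \right)} = -107$ ($K{\left(u,X \right)} = -17 - 90 = -107$)
$K{\left(-125,7 \right)} + k = -107 - 37125 = -37232$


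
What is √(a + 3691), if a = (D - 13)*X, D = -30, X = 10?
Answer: √3261 ≈ 57.105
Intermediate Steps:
a = -430 (a = (-30 - 13)*10 = -43*10 = -430)
√(a + 3691) = √(-430 + 3691) = √3261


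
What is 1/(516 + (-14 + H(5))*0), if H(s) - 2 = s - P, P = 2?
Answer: 1/516 ≈ 0.0019380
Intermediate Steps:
H(s) = s (H(s) = 2 + (s - 1*2) = 2 + (s - 2) = 2 + (-2 + s) = s)
1/(516 + (-14 + H(5))*0) = 1/(516 + (-14 + 5)*0) = 1/(516 - 9*0) = 1/(516 + 0) = 1/516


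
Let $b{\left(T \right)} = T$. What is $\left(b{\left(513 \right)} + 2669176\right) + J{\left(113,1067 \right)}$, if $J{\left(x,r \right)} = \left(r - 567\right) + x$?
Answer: $2670302$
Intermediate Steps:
$J{\left(x,r \right)} = -567 + r + x$ ($J{\left(x,r \right)} = \left(-567 + r\right) + x = -567 + r + x$)
$\left(b{\left(513 \right)} + 2669176\right) + J{\left(113,1067 \right)} = \left(513 + 2669176\right) + \left(-567 + 1067 + 113\right) = 2669689 + 613 = 2670302$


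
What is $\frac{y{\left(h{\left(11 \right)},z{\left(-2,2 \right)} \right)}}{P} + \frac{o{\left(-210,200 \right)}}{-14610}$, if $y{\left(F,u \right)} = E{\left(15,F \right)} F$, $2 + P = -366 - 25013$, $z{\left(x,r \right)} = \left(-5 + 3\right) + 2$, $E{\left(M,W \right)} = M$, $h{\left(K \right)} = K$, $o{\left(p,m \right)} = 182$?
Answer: $- \frac{3514996}{185408205} \approx -0.018958$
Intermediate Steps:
$z{\left(x,r \right)} = 0$ ($z{\left(x,r \right)} = -2 + 2 = 0$)
$P = -25381$ ($P = -2 - 25379 = -25381$)
$y{\left(F,u \right)} = 15 F$
$\frac{y{\left(h{\left(11 \right)},z{\left(-2,2 \right)} \right)}}{P} + \frac{o{\left(-210,200 \right)}}{-14610} = \frac{15 \cdot 11}{-25381} + \frac{182}{-14610} = 165 \left(- \frac{1}{25381}\right) + 182 \left(- \frac{1}{14610}\right) = - \frac{165}{25381} - \frac{91}{7305} = - \frac{3514996}{185408205}$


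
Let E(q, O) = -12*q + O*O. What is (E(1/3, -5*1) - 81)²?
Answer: 3600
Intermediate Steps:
E(q, O) = O² - 12*q (E(q, O) = -12*q + O² = O² - 12*q)
(E(1/3, -5*1) - 81)² = (((-5*1)² - 12/3) - 81)² = (((-5)² - 12*⅓) - 81)² = ((25 - 4) - 81)² = (21 - 81)² = (-60)² = 3600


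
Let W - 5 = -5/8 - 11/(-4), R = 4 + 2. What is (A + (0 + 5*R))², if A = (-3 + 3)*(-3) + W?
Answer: 88209/64 ≈ 1378.3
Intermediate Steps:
R = 6
W = 57/8 (W = 5 + (-5/8 - 11/(-4)) = 5 + (-5*⅛ - 11*(-¼)) = 5 + (-5/8 + 11/4) = 5 + 17/8 = 57/8 ≈ 7.1250)
A = 57/8 (A = (-3 + 3)*(-3) + 57/8 = 0*(-3) + 57/8 = 0 + 57/8 = 57/8 ≈ 7.1250)
(A + (0 + 5*R))² = (57/8 + (0 + 5*6))² = (57/8 + (0 + 30))² = (57/8 + 30)² = (297/8)² = 88209/64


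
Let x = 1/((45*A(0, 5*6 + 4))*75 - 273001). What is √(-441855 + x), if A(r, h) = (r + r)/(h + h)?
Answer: 2*I*√8232813137136214/273001 ≈ 664.72*I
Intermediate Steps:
A(r, h) = r/h (A(r, h) = (2*r)/((2*h)) = (2*r)*(1/(2*h)) = r/h)
x = -1/273001 (x = 1/((45*(0/(5*6 + 4)))*75 - 273001) = 1/((45*(0/(30 + 4)))*75 - 273001) = 1/((45*(0/34))*75 - 273001) = 1/((45*(0*(1/34)))*75 - 273001) = 1/((45*0)*75 - 273001) = 1/(0*75 - 273001) = 1/(0 - 273001) = 1/(-273001) = -1/273001 ≈ -3.6630e-6)
√(-441855 + x) = √(-441855 - 1/273001) = √(-120626856856/273001) = 2*I*√8232813137136214/273001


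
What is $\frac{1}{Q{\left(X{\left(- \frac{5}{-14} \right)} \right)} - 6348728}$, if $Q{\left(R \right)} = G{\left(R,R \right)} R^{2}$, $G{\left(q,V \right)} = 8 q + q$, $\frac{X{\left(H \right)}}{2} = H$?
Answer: $- \frac{343}{2177612579} \approx -1.5751 \cdot 10^{-7}$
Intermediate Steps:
$X{\left(H \right)} = 2 H$
$G{\left(q,V \right)} = 9 q$
$Q{\left(R \right)} = 9 R^{3}$ ($Q{\left(R \right)} = 9 R R^{2} = 9 R^{3}$)
$\frac{1}{Q{\left(X{\left(- \frac{5}{-14} \right)} \right)} - 6348728} = \frac{1}{9 \left(2 \left(- \frac{5}{-14}\right)\right)^{3} - 6348728} = \frac{1}{9 \left(2 \left(\left(-5\right) \left(- \frac{1}{14}\right)\right)\right)^{3} - 6348728} = \frac{1}{9 \left(2 \cdot \frac{5}{14}\right)^{3} - 6348728} = \frac{1}{9 \left(\frac{5}{7}\right)^{3} - 6348728} = \frac{1}{9 \cdot \frac{125}{343} - 6348728} = \frac{1}{\frac{1125}{343} - 6348728} = \frac{1}{- \frac{2177612579}{343}} = - \frac{343}{2177612579}$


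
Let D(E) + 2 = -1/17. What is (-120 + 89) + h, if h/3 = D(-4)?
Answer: -632/17 ≈ -37.176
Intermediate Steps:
D(E) = -35/17 (D(E) = -2 - 1/17 = -35/17)
h = -105/17 (h = 3*(-35/17) = -105/17 ≈ -6.1765)
(-120 + 89) + h = (-120 + 89) - 105/17 = -31 - 105/17 = -632/17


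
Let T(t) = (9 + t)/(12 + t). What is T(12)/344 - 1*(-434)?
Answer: 1194375/2752 ≈ 434.00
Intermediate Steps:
T(t) = (9 + t)/(12 + t)
T(12)/344 - 1*(-434) = ((9 + 12)/(12 + 12))/344 - 1*(-434) = (21/24)*(1/344) + 434 = ((1/24)*21)*(1/344) + 434 = (7/8)*(1/344) + 434 = 7/2752 + 434 = 1194375/2752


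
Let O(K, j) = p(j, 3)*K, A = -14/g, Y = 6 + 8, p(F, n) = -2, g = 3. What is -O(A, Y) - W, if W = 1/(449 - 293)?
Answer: -1457/156 ≈ -9.3397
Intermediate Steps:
Y = 14
A = -14/3 ≈ -4.6667
O(K, j) = -2*K
W = 1/156 ≈ 0.0064103
-O(A, Y) - W = -(-2)*(-14)/3 - 1*1/156 = -1*28/3 - 1/156 = -28/3 - 1/156 = -1457/156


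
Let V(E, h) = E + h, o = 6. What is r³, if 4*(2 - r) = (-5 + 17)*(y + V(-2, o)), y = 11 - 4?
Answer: -29791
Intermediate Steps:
y = 7
r = -31 (r = 2 - (-5 + 17)*(7 + (-2 + 6))/4 = 2 - 3*(7 + 4) = 2 - 3*11 = 2 - ¼*132 = 2 - 33 = -31)
r³ = (-31)³ = -29791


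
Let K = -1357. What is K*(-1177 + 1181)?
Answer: -5428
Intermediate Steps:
K*(-1177 + 1181) = -1357*(-1177 + 1181) = -1357*4 = -5428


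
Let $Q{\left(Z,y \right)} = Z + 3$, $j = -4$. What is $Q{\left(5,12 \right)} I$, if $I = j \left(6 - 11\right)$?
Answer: $160$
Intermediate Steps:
$Q{\left(Z,y \right)} = 3 + Z$
$I = 20$ ($I = - 4 \left(6 - 11\right) = \left(-4\right) \left(-5\right) = 20$)
$Q{\left(5,12 \right)} I = \left(3 + 5\right) 20 = 8 \cdot 20 = 160$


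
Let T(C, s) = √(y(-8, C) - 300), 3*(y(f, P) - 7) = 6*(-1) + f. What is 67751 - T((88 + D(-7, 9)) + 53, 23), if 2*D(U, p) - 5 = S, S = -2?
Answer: 67751 - I*√2679/3 ≈ 67751.0 - 17.253*I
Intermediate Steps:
D(U, p) = 3/2 (D(U, p) = 5/2 + (½)*(-2) = 5/2 - 1 = 3/2)
y(f, P) = 5 + f/3 (y(f, P) = 7 + (6*(-1) + f)/3 = 7 + (-6 + f)/3 = 7 + (-2 + f/3) = 5 + f/3)
T(C, s) = I*√2679/3 (T(C, s) = √((5 + (⅓)*(-8)) - 300) = √((5 - 8/3) - 300) = √(7/3 - 300) = √(-893/3) = I*√2679/3)
67751 - T((88 + D(-7, 9)) + 53, 23) = 67751 - I*√2679/3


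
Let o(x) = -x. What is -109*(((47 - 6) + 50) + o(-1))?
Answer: -10028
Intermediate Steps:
-109*(((47 - 6) + 50) + o(-1)) = -109*(((47 - 6) + 50) - 1*(-1)) = -109*((41 + 50) + 1) = -109*(91 + 1) = -109*92 = -10028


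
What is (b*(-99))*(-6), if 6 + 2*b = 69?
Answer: 18711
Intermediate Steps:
b = 63/2 (b = -3 + (½)*69 = -3 + 69/2 = 63/2 ≈ 31.500)
(b*(-99))*(-6) = ((63/2)*(-99))*(-6) = -6237/2*(-6) = 18711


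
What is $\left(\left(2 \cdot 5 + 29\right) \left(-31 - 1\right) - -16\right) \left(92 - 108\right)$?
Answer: $19712$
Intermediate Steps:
$\left(\left(2 \cdot 5 + 29\right) \left(-31 - 1\right) - -16\right) \left(92 - 108\right) = \left(\left(10 + 29\right) \left(-32\right) + 16\right) \left(-16\right) = \left(39 \left(-32\right) + 16\right) \left(-16\right) = \left(-1248 + 16\right) \left(-16\right) = \left(-1232\right) \left(-16\right) = 19712$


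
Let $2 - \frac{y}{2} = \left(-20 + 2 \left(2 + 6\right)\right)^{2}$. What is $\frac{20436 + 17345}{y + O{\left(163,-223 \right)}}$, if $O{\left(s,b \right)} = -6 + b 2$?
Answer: $- \frac{37781}{480} \approx -78.71$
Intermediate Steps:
$O{\left(s,b \right)} = -6 + 2 b$
$y = -28$ ($y = 4 - 2 \left(-20 + 2 \left(2 + 6\right)\right)^{2} = 4 - 2 \left(-20 + 2 \cdot 8\right)^{2} = 4 - 2 \left(-20 + 16\right)^{2} = 4 - 2 \left(-4\right)^{2} = 4 - 32 = -28$)
$\frac{20436 + 17345}{y + O{\left(163,-223 \right)}} = \frac{20436 + 17345}{-28 + \left(-6 + 2 \left(-223\right)\right)} = \frac{37781}{-28 - 452} = \frac{37781}{-480} = 37781 \left(- \frac{1}{480}\right) = - \frac{37781}{480}$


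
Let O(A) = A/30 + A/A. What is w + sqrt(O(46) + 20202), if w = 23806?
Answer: 23806 + 2*sqrt(1136505)/15 ≈ 23948.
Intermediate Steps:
O(A) = 1 + A/30 (O(A) = A*(1/30) + 1 = A/30 + 1 = 1 + A/30)
w + sqrt(O(46) + 20202) = 23806 + sqrt((1 + (1/30)*46) + 20202) = 23806 + sqrt((1 + 23/15) + 20202) = 23806 + sqrt(38/15 + 20202) = 23806 + sqrt(303068/15) = 23806 + 2*sqrt(1136505)/15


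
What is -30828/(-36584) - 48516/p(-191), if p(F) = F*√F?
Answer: 7707/9146 - 48516*I*√191/36481 ≈ 0.84266 - 18.38*I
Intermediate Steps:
p(F) = F^(3/2)
-30828/(-36584) - 48516/p(-191) = -30828/(-36584) - 48516*I*√191/36481 = -30828*(-1/36584) - 48516*I*√191/36481 = 7707/9146 - 48516*I*√191/36481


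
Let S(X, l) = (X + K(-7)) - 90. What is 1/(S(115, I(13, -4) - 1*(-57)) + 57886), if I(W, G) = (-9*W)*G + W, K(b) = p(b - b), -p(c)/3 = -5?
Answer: 1/57926 ≈ 1.7263e-5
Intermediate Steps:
p(c) = 15 (p(c) = -3*(-5) = 15)
K(b) = 15
I(W, G) = W - 9*G*W (I(W, G) = -9*G*W + W = W - 9*G*W)
S(X, l) = -75 + X (S(X, l) = (X + 15) - 90 = (15 + X) - 90 = -75 + X)
1/(S(115, I(13, -4) - 1*(-57)) + 57886) = 1/((-75 + 115) + 57886) = 1/(40 + 57886) = 1/57926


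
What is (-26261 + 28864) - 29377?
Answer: -26774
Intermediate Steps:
(-26261 + 28864) - 29377 = 2603 - 29377 = -26774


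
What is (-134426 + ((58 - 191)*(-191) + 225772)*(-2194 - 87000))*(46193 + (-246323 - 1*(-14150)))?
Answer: 4166591283188480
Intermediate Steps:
(-134426 + ((58 - 191)*(-191) + 225772)*(-2194 - 87000))*(46193 + (-246323 - 1*(-14150))) = (-134426 + (-133*(-191) + 225772)*(-89194))*(46193 + (-246323 + 14150)) = (-134426 + (25403 + 225772)*(-89194))*(46193 - 232173) = (-134426 + 251175*(-89194))*(-185980) = (-134426 - 22403302950)*(-185980) = -22403437376*(-185980) = 4166591283188480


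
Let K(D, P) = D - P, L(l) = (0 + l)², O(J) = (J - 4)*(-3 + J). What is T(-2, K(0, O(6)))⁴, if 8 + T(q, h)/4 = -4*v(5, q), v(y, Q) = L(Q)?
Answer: 84934656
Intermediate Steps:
O(J) = (-4 + J)*(-3 + J)
L(l) = l²
v(y, Q) = Q²
T(q, h) = -32 - 16*q² (T(q, h) = -32 + 4*(-4*q²) = -32 - 16*q²)
T(-2, K(0, O(6)))⁴ = (-32 - 16*(-2)²)⁴ = (-32 - 16*4)⁴ = (-32 - 64)⁴ = (-96)⁴ = 84934656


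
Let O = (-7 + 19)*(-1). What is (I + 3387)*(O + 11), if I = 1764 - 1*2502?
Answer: -2649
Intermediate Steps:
I = -738 (I = 1764 - 2502 = -738)
O = -12 (O = 12*(-1) = -12)
(I + 3387)*(O + 11) = (-738 + 3387)*(-12 + 11) = 2649*(-1) = -2649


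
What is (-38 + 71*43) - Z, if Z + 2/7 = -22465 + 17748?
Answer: 54126/7 ≈ 7732.3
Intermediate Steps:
Z = -33021/7 (Z = -2/7 + (-22465 + 17748) = -2/7 - 4717 = -33021/7 ≈ -4717.3)
(-38 + 71*43) - Z = (-38 + 71*43) - 1*(-33021/7) = (-38 + 3053) + 33021/7 = 3015 + 33021/7 = 54126/7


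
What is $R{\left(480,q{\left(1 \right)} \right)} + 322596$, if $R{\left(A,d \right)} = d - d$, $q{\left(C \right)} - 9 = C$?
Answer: $322596$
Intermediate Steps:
$q{\left(C \right)} = 9 + C$
$R{\left(A,d \right)} = 0$
$R{\left(480,q{\left(1 \right)} \right)} + 322596 = 0 + 322596 = 322596$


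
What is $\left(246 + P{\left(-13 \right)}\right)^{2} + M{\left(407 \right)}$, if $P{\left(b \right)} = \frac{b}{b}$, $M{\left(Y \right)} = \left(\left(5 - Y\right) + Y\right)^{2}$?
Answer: $61034$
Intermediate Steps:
$M{\left(Y \right)} = 25$ ($M{\left(Y \right)} = 5^{2} = 25$)
$P{\left(b \right)} = 1$
$\left(246 + P{\left(-13 \right)}\right)^{2} + M{\left(407 \right)} = \left(246 + 1\right)^{2} + 25 = 247^{2} + 25 = 61009 + 25 = 61034$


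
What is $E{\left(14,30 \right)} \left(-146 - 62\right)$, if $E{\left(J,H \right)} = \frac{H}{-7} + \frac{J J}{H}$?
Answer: $- \frac{49088}{105} \approx -467.5$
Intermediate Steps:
$E{\left(J,H \right)} = - \frac{H}{7} + \frac{J^{2}}{H}$ ($E{\left(J,H \right)} = H \left(- \frac{1}{7}\right) + \frac{J^{2}}{H} = - \frac{H}{7} + \frac{J^{2}}{H}$)
$E{\left(14,30 \right)} \left(-146 - 62\right) = \left(\left(- \frac{1}{7}\right) 30 + \frac{14^{2}}{30}\right) \left(-146 - 62\right) = \left(- \frac{30}{7} + \frac{1}{30} \cdot 196\right) \left(-208\right) = \left(- \frac{30}{7} + \frac{98}{15}\right) \left(-208\right) = \frac{236}{105} \left(-208\right) = - \frac{49088}{105}$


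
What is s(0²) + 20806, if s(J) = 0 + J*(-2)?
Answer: 20806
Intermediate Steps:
s(J) = -2*J (s(J) = 0 - 2*J = -2*J)
s(0²) + 20806 = -2*0² + 20806 = -2*0 + 20806 = 0 + 20806 = 20806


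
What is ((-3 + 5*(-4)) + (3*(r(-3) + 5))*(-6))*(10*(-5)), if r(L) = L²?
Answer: 13750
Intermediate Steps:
((-3 + 5*(-4)) + (3*(r(-3) + 5))*(-6))*(10*(-5)) = ((-3 + 5*(-4)) + (3*((-3)² + 5))*(-6))*(10*(-5)) = ((-3 - 20) + (3*(9 + 5))*(-6))*(-50) = (-23 + (3*14)*(-6))*(-50) = (-23 + 42*(-6))*(-50) = (-23 - 252)*(-50) = -275*(-50) = 13750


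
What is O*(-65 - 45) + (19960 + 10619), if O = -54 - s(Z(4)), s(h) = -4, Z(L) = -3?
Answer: 36079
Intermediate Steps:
O = -50 (O = -54 - 1*(-4) = -54 + 4 = -50)
O*(-65 - 45) + (19960 + 10619) = -50*(-65 - 45) + (19960 + 10619) = -50*(-110) + 30579 = 5500 + 30579 = 36079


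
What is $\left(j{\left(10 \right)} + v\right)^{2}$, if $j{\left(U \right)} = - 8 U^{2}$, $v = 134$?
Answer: $443556$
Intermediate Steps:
$\left(j{\left(10 \right)} + v\right)^{2} = \left(- 8 \cdot 10^{2} + 134\right)^{2} = \left(\left(-8\right) 100 + 134\right)^{2} = \left(-800 + 134\right)^{2} = \left(-666\right)^{2} = 443556$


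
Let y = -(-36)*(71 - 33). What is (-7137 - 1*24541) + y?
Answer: -30310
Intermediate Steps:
y = 1368 (y = -(-36)*38 = -1*(-1368) = 1368)
(-7137 - 1*24541) + y = (-7137 - 1*24541) + 1368 = (-7137 - 24541) + 1368 = -31678 + 1368 = -30310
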